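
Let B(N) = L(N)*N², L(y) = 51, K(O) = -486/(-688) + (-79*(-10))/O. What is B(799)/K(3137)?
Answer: 35134736110728/1034051 ≈ 3.3978e+7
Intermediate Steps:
K(O) = 243/344 + 790/O (K(O) = -486*(-1/688) + 790/O = 243/344 + 790/O)
B(N) = 51*N²
B(799)/K(3137) = (51*799²)/(243/344 + 790/3137) = (51*638401)/(243/344 + 790*(1/3137)) = 32558451/(243/344 + 790/3137) = 32558451/(1034051/1079128) = 32558451*(1079128/1034051) = 35134736110728/1034051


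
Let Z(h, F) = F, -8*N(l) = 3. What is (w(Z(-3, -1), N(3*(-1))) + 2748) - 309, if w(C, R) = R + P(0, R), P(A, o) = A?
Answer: 19509/8 ≈ 2438.6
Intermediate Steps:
N(l) = -3/8 (N(l) = -1/8*3 = -3/8)
w(C, R) = R (w(C, R) = R + 0 = R)
(w(Z(-3, -1), N(3*(-1))) + 2748) - 309 = (-3/8 + 2748) - 309 = 21981/8 - 309 = 19509/8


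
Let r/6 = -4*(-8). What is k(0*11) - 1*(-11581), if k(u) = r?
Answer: 11773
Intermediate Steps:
r = 192 (r = 6*(-4*(-8)) = 6*32 = 192)
k(u) = 192
k(0*11) - 1*(-11581) = 192 - 1*(-11581) = 192 + 11581 = 11773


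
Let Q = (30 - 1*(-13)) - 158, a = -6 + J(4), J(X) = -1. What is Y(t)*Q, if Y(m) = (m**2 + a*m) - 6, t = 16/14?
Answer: 71530/49 ≈ 1459.8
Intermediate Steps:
t = 8/7 (t = 16*(1/14) = 8/7 ≈ 1.1429)
a = -7 (a = -6 - 1 = -7)
Y(m) = -6 + m**2 - 7*m (Y(m) = (m**2 - 7*m) - 6 = -6 + m**2 - 7*m)
Q = -115 (Q = (30 + 13) - 158 = 43 - 158 = -115)
Y(t)*Q = (-6 + (8/7)**2 - 7*8/7)*(-115) = (-6 + 64/49 - 8)*(-115) = -622/49*(-115) = 71530/49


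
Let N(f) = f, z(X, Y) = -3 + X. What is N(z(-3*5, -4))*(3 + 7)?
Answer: -180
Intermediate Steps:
N(z(-3*5, -4))*(3 + 7) = (-3 - 3*5)*(3 + 7) = (-3 - 15)*10 = -18*10 = -180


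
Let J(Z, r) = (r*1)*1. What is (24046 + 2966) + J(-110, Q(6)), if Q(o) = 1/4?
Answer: 108049/4 ≈ 27012.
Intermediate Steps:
Q(o) = ¼
J(Z, r) = r (J(Z, r) = r*1 = r)
(24046 + 2966) + J(-110, Q(6)) = (24046 + 2966) + ¼ = 27012 + ¼ = 108049/4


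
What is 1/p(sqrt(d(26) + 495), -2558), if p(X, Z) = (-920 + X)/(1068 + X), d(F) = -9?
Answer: -491523/422957 - 8946*sqrt(6)/422957 ≈ -1.2139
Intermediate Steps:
p(X, Z) = (-920 + X)/(1068 + X)
1/p(sqrt(d(26) + 495), -2558) = 1/((-920 + sqrt(-9 + 495))/(1068 + sqrt(-9 + 495))) = 1/((-920 + sqrt(486))/(1068 + sqrt(486))) = 1/((-920 + 9*sqrt(6))/(1068 + 9*sqrt(6))) = (1068 + 9*sqrt(6))/(-920 + 9*sqrt(6))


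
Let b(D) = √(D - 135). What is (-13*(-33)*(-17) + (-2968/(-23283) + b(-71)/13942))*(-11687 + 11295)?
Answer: 66561580792/23283 - 196*I*√206/6971 ≈ 2.8588e+6 - 0.40355*I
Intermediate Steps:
b(D) = √(-135 + D)
(-13*(-33)*(-17) + (-2968/(-23283) + b(-71)/13942))*(-11687 + 11295) = (-13*(-33)*(-17) + (-2968/(-23283) + √(-135 - 71)/13942))*(-11687 + 11295) = (429*(-17) + (-2968*(-1/23283) + √(-206)*(1/13942)))*(-392) = (-7293 + (2968/23283 + (I*√206)*(1/13942)))*(-392) = (-7293 + (2968/23283 + I*√206/13942))*(-392) = (-169799951/23283 + I*√206/13942)*(-392) = 66561580792/23283 - 196*I*√206/6971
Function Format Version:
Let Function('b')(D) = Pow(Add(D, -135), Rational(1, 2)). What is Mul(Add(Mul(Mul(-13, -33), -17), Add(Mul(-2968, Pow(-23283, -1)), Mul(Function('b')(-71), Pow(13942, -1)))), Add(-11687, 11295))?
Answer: Add(Rational(66561580792, 23283), Mul(Rational(-196, 6971), I, Pow(206, Rational(1, 2)))) ≈ Add(2.8588e+6, Mul(-0.40355, I))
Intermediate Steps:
Function('b')(D) = Pow(Add(-135, D), Rational(1, 2))
Mul(Add(Mul(Mul(-13, -33), -17), Add(Mul(-2968, Pow(-23283, -1)), Mul(Function('b')(-71), Pow(13942, -1)))), Add(-11687, 11295)) = Mul(Add(Mul(Mul(-13, -33), -17), Add(Mul(-2968, Pow(-23283, -1)), Mul(Pow(Add(-135, -71), Rational(1, 2)), Pow(13942, -1)))), Add(-11687, 11295)) = Mul(Add(Mul(429, -17), Add(Mul(-2968, Rational(-1, 23283)), Mul(Pow(-206, Rational(1, 2)), Rational(1, 13942)))), -392) = Mul(Add(-7293, Add(Rational(2968, 23283), Mul(Mul(I, Pow(206, Rational(1, 2))), Rational(1, 13942)))), -392) = Mul(Add(-7293, Add(Rational(2968, 23283), Mul(Rational(1, 13942), I, Pow(206, Rational(1, 2))))), -392) = Mul(Add(Rational(-169799951, 23283), Mul(Rational(1, 13942), I, Pow(206, Rational(1, 2)))), -392) = Add(Rational(66561580792, 23283), Mul(Rational(-196, 6971), I, Pow(206, Rational(1, 2))))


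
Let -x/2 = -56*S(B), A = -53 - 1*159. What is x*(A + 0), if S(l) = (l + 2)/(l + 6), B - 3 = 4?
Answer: -213696/13 ≈ -16438.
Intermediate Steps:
B = 7 (B = 3 + 4 = 7)
S(l) = (2 + l)/(6 + l)
A = -212 (A = -53 - 159 = -212)
x = 1008/13 (x = -(-112)*(2 + 7)/(6 + 7) = -(-112)*9/13 = -2*(-504/13) = 1008/13 ≈ 77.538)
x*(A + 0) = 1008*(-212 + 0)/13 = (1008/13)*(-212) = -213696/13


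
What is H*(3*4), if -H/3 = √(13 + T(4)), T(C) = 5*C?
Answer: -36*√33 ≈ -206.80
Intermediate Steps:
H = -3*√33 (H = -3*√(13 + 5*4) = -3*√(13 + 20) = -3*√33 ≈ -17.234)
H*(3*4) = (-3*√33)*(3*4) = -3*√33*12 = -36*√33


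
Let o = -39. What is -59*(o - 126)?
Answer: 9735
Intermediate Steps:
-59*(o - 126) = -59*(-39 - 126) = -59*(-165) = 9735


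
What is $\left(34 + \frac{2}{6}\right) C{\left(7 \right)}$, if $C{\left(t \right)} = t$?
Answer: $\frac{721}{3} \approx 240.33$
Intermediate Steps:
$\left(34 + \frac{2}{6}\right) C{\left(7 \right)} = \left(34 + \frac{2}{6}\right) 7 = \left(34 + 2 \cdot \frac{1}{6}\right) 7 = \left(34 + \frac{1}{3}\right) 7 = \frac{103}{3} \cdot 7 = \frac{721}{3}$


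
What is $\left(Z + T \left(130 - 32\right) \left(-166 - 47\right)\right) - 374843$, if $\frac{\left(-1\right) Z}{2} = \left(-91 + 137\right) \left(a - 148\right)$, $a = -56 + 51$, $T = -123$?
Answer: $2206735$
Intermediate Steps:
$a = -5$
$Z = 14076$ ($Z = - 2 \left(-91 + 137\right) \left(-5 - 148\right) = - 2 \cdot 46 \left(-153\right) = \left(-2\right) \left(-7038\right) = 14076$)
$\left(Z + T \left(130 - 32\right) \left(-166 - 47\right)\right) - 374843 = \left(14076 - 123 \left(130 - 32\right) \left(-166 - 47\right)\right) - 374843 = \left(14076 - 123 \cdot 98 \left(-213\right)\right) - 374843 = \left(14076 - -2567502\right) - 374843 = \left(14076 + 2567502\right) - 374843 = 2581578 - 374843 = 2206735$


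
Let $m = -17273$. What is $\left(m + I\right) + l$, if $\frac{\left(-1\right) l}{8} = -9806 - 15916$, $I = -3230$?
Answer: $185273$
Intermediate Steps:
$l = 205776$ ($l = - 8 \left(-9806 - 15916\right) = \left(-8\right) \left(-25722\right) = 205776$)
$\left(m + I\right) + l = \left(-17273 - 3230\right) + 205776 = -20503 + 205776 = 185273$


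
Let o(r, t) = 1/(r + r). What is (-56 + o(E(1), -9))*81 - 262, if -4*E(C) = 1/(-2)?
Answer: -4474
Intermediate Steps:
E(C) = ⅛ (E(C) = -¼/(-2) = -¼*(-½) = ⅛)
o(r, t) = 1/(2*r)
(-56 + o(E(1), -9))*81 - 262 = (-56 + 1/(2*(⅛)))*81 - 262 = (-56 + (½)*8)*81 - 262 = (-56 + 4)*81 - 262 = -52*81 - 262 = -4212 - 262 = -4474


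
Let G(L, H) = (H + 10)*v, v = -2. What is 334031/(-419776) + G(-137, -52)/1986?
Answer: -104687397/138945856 ≈ -0.75344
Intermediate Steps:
G(L, H) = -20 - 2*H (G(L, H) = (H + 10)*(-2) = (10 + H)*(-2) = -20 - 2*H)
334031/(-419776) + G(-137, -52)/1986 = 334031/(-419776) + (-20 - 2*(-52))/1986 = 334031*(-1/419776) + (-20 + 104)*(1/1986) = -334031/419776 + 84*(1/1986) = -334031/419776 + 14/331 = -104687397/138945856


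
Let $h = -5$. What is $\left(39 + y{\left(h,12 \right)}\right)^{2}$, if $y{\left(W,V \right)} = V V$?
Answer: $33489$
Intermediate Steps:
$y{\left(W,V \right)} = V^{2}$
$\left(39 + y{\left(h,12 \right)}\right)^{2} = \left(39 + 12^{2}\right)^{2} = \left(39 + 144\right)^{2} = 183^{2} = 33489$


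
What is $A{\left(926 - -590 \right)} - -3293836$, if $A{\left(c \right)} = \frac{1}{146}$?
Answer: $\frac{480900057}{146} \approx 3.2938 \cdot 10^{6}$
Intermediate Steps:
$A{\left(c \right)} = \frac{1}{146}$
$A{\left(926 - -590 \right)} - -3293836 = \frac{1}{146} - -3293836 = \frac{1}{146} + 3293836 = \frac{480900057}{146}$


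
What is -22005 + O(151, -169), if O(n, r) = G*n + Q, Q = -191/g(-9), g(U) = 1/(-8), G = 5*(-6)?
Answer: -25007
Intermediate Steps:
G = -30
g(U) = -1/8
Q = 1528 (Q = -191/(-1/8) = -191*(-8) = 1528)
O(n, r) = 1528 - 30*n (O(n, r) = -30*n + 1528 = 1528 - 30*n)
-22005 + O(151, -169) = -22005 + (1528 - 30*151) = -22005 + (1528 - 4530) = -22005 - 3002 = -25007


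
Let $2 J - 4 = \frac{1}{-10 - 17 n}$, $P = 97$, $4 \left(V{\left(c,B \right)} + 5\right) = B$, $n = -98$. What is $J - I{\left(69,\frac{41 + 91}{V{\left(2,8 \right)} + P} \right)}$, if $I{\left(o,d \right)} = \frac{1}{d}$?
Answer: $\frac{46931}{36432} \approx 1.2882$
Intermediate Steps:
$V{\left(c,B \right)} = -5 + \frac{B}{4}$
$J = \frac{6625}{3312}$ ($J = 2 + \frac{1}{2 \left(-10 - -1666\right)} = 2 + \frac{1}{2 \left(-10 + 1666\right)} = 2 + \frac{1}{2 \cdot 1656} = 2 + \frac{1}{2} \cdot \frac{1}{1656} = 2 + \frac{1}{3312} = \frac{6625}{3312} \approx 2.0003$)
$J - I{\left(69,\frac{41 + 91}{V{\left(2,8 \right)} + P} \right)} = \frac{6625}{3312} - \frac{1}{\left(41 + 91\right) \frac{1}{\left(-5 + \frac{1}{4} \cdot 8\right) + 97}} = \frac{6625}{3312} - \frac{1}{132 \frac{1}{\left(-5 + 2\right) + 97}} = \frac{6625}{3312} - \frac{1}{132 \frac{1}{-3 + 97}} = \frac{6625}{3312} - \frac{1}{132 \cdot \frac{1}{94}} = \frac{6625}{3312} - \frac{1}{\frac{66}{47}} = \frac{6625}{3312} - \frac{47}{66} = \frac{46931}{36432}$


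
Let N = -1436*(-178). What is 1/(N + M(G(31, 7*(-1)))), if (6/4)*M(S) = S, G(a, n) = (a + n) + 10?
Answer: 3/766892 ≈ 3.9119e-6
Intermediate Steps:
G(a, n) = 10 + a + n
M(S) = 2*S/3
N = 255608
1/(N + M(G(31, 7*(-1)))) = 1/(255608 + 2*(10 + 31 + 7*(-1))/3) = 1/(255608 + 2*(10 + 31 - 7)/3) = 1/(255608 + (⅔)*34) = 1/(255608 + 68/3) = 1/(766892/3) = 3/766892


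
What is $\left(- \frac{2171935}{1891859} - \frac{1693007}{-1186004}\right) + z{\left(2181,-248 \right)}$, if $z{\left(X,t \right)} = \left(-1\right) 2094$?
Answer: $- \frac{4697790396034711}{2243752341436} \approx -2093.7$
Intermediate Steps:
$z{\left(X,t \right)} = -2094$
$\left(- \frac{2171935}{1891859} - \frac{1693007}{-1186004}\right) + z{\left(2181,-248 \right)} = \left(- \frac{2171935}{1891859} - \frac{1693007}{-1186004}\right) - 2094 = \left(\left(-2171935\right) \frac{1}{1891859} - - \frac{1693007}{1186004}\right) - 2094 = \left(- \frac{2171935}{1891859} + \frac{1693007}{1186004}\right) - 2094 = \frac{627006932273}{2243752341436} - 2094 = - \frac{4697790396034711}{2243752341436}$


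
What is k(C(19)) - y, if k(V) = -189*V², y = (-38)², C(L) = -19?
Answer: -69673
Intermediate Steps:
y = 1444
k(C(19)) - y = -189*(-19)² - 1*1444 = -189*361 - 1444 = -68229 - 1444 = -69673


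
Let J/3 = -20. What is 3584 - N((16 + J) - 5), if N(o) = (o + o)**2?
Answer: -6020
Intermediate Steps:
J = -60 (J = 3*(-20) = -60)
N(o) = 4*o**2 (N(o) = (2*o)**2 = 4*o**2)
3584 - N((16 + J) - 5) = 3584 - 4*((16 - 60) - 5)**2 = 3584 - 4*(-44 - 5)**2 = 3584 - 4*(-49)**2 = 3584 - 4*2401 = 3584 - 1*9604 = 3584 - 9604 = -6020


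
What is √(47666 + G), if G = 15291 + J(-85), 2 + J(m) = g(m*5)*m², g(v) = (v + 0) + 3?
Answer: I*√2985995 ≈ 1728.0*I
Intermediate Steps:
g(v) = 3 + v (g(v) = v + 3 = 3 + v)
J(m) = -2 + m²*(3 + 5*m) (J(m) = -2 + (3 + m*5)*m² = -2 + (3 + 5*m)*m² = -2 + m²*(3 + 5*m))
G = -3033661 (G = 15291 + (-2 + (-85)²*(3 + 5*(-85))) = 15291 + (-2 + 7225*(3 - 425)) = 15291 + (-2 + 7225*(-422)) = 15291 + (-2 - 3048950) = 15291 - 3048952 = -3033661)
√(47666 + G) = √(47666 - 3033661) = √(-2985995) = I*√2985995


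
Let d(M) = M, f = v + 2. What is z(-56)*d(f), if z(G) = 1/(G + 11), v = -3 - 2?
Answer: 1/15 ≈ 0.066667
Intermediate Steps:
v = -5
z(G) = 1/(11 + G)
f = -3 (f = -5 + 2 = -3)
z(-56)*d(f) = -3/(11 - 56) = -3/(-45) = -1/45*(-3) = 1/15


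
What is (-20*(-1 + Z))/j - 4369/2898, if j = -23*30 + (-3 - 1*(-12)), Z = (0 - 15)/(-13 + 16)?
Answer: -1107683/657846 ≈ -1.6838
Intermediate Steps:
Z = -5 (Z = -15/3 = -15*⅓ = -5)
j = -681 (j = -690 + (-3 + 12) = -690 + 9 = -681)
(-20*(-1 + Z))/j - 4369/2898 = -20*(-1 - 5)/(-681) - 4369/2898 = -20*(-6)*(-1/681) - 4369*1/2898 = 120*(-1/681) - 4369/2898 = -40/227 - 4369/2898 = -1107683/657846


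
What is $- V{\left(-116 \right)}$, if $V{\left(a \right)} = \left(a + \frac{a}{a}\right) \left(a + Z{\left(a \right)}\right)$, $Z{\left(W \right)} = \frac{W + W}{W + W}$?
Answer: $-13225$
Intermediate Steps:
$Z{\left(W \right)} = 1$ ($Z{\left(W \right)} = \frac{2 W}{2 W} = 2 W \frac{1}{2 W} = 1$)
$V{\left(a \right)} = \left(1 + a\right)^{2}$ ($V{\left(a \right)} = \left(a + \frac{a}{a}\right) \left(a + 1\right) = \left(a + 1\right) \left(1 + a\right) = \left(1 + a\right) \left(1 + a\right) = \left(1 + a\right)^{2}$)
$- V{\left(-116 \right)} = - (1 + \left(-116\right)^{2} + 2 \left(-116\right)) = - (1 + 13456 - 232) = \left(-1\right) 13225 = -13225$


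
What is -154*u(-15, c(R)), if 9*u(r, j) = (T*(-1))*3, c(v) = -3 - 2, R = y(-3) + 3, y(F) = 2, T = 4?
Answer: 616/3 ≈ 205.33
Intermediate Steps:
R = 5 (R = 2 + 3 = 5)
c(v) = -5
u(r, j) = -4/3 (u(r, j) = ((4*(-1))*3)/9 = (-4*3)/9 = (⅑)*(-12) = -4/3)
-154*u(-15, c(R)) = -154*(-4/3) = 616/3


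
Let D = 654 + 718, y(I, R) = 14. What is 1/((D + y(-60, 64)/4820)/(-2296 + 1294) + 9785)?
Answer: 2414820/23625707173 ≈ 0.00010221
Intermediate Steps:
D = 1372
1/((D + y(-60, 64)/4820)/(-2296 + 1294) + 9785) = 1/((1372 + 14/4820)/(-2296 + 1294) + 9785) = 1/((1372 + 14*(1/4820))/(-1002) + 9785) = 1/((1372 + 7/2410)*(-1/1002) + 9785) = 1/((3306527/2410)*(-1/1002) + 9785) = 1/(-3306527/2414820 + 9785) = 1/(23625707173/2414820) = 2414820/23625707173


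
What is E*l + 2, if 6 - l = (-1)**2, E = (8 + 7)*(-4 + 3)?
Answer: -73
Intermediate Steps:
E = -15 (E = 15*(-1) = -15)
l = 5 (l = 6 - 1*(-1)**2 = 6 - 1*1 = 6 - 1 = 5)
E*l + 2 = -15*5 + 2 = -75 + 2 = -73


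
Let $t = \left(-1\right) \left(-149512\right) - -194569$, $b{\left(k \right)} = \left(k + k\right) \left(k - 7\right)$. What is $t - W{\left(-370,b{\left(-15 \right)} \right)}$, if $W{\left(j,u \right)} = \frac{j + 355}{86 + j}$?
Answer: $\frac{97718989}{284} \approx 3.4408 \cdot 10^{5}$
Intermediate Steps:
$b{\left(k \right)} = 2 k \left(-7 + k\right)$
$W{\left(j,u \right)} = \frac{355 + j}{86 + j}$
$t = 344081$ ($t = 149512 + 194569 = 344081$)
$t - W{\left(-370,b{\left(-15 \right)} \right)} = 344081 - \frac{355 - 370}{86 - 370} = 344081 - \frac{1}{-284} \left(-15\right) = 344081 - \left(- \frac{1}{284}\right) \left(-15\right) = 344081 - \frac{15}{284} = \frac{97718989}{284}$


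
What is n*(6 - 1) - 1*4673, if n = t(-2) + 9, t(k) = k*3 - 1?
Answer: -4663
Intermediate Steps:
t(k) = -1 + 3*k (t(k) = 3*k - 1 = -1 + 3*k)
n = 2 (n = (-1 + 3*(-2)) + 9 = (-1 - 6) + 9 = -7 + 9 = 2)
n*(6 - 1) - 1*4673 = 2*(6 - 1) - 1*4673 = 2*5 - 4673 = 10 - 4673 = -4663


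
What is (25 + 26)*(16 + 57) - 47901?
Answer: -44178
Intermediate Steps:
(25 + 26)*(16 + 57) - 47901 = 51*73 - 47901 = 3723 - 47901 = -44178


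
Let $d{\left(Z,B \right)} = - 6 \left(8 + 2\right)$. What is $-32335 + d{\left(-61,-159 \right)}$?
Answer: $-32395$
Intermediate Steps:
$d{\left(Z,B \right)} = -60$ ($d{\left(Z,B \right)} = \left(-6\right) 10 = -60$)
$-32335 + d{\left(-61,-159 \right)} = -32335 - 60 = -32395$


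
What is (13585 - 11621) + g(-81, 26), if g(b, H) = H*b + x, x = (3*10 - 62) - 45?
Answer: -219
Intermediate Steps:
x = -77 (x = (30 - 62) - 45 = -32 - 45 = -77)
g(b, H) = -77 + H*b (g(b, H) = H*b - 77 = -77 + H*b)
(13585 - 11621) + g(-81, 26) = (13585 - 11621) + (-77 + 26*(-81)) = 1964 + (-77 - 2106) = 1964 - 2183 = -219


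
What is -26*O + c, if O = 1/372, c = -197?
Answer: -36655/186 ≈ -197.07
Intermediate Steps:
O = 1/372 ≈ 0.0026882
-26*O + c = -26*1/372 - 197 = -13/186 - 197 = -36655/186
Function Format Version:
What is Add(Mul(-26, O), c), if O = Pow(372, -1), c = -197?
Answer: Rational(-36655, 186) ≈ -197.07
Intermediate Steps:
O = Rational(1, 372) ≈ 0.0026882
Add(Mul(-26, O), c) = Add(Mul(-26, Rational(1, 372)), -197) = Add(Rational(-13, 186), -197) = Rational(-36655, 186)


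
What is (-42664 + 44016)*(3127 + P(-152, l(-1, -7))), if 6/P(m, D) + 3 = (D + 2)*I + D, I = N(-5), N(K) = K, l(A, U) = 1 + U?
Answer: 46512856/11 ≈ 4.2284e+6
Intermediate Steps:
I = -5
P(m, D) = 6/(-13 - 4*D) (P(m, D) = 6/(-3 + ((D + 2)*(-5) + D)) = 6/(-3 + ((2 + D)*(-5) + D)) = 6/(-3 + ((-10 - 5*D) + D)) = 6/(-3 + (-10 - 4*D)) = 6/(-13 - 4*D))
(-42664 + 44016)*(3127 + P(-152, l(-1, -7))) = (-42664 + 44016)*(3127 + 6/(-13 - 4*(1 - 7))) = 1352*(3127 + 6/(-13 - 4*(-6))) = 1352*(3127 + 6/(-13 + 24)) = 1352*(3127 + 6/11) = 1352*(34403/11) = 46512856/11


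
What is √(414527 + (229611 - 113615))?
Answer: 21*√1203 ≈ 728.37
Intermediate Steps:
√(414527 + (229611 - 113615)) = √(414527 + 115996) = √530523 = 21*√1203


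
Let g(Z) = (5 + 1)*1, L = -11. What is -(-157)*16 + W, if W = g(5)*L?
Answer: 2446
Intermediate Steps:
g(Z) = 6 (g(Z) = 6*1 = 6)
W = -66 (W = 6*(-11) = -66)
-(-157)*16 + W = -(-157)*16 - 66 = -157*(-16) - 66 = 2512 - 66 = 2446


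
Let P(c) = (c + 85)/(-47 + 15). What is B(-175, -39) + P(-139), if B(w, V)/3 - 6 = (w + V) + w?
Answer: -18357/16 ≈ -1147.3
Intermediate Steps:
B(w, V) = 18 + 3*V + 6*w (B(w, V) = 18 + 3*((w + V) + w) = 18 + 3*((V + w) + w) = 18 + 3*(V + 2*w) = 18 + (3*V + 6*w) = 18 + 3*V + 6*w)
P(c) = -85/32 - c/32 (P(c) = (85 + c)/(-32) = (85 + c)*(-1/32) = -85/32 - c/32)
B(-175, -39) + P(-139) = (18 + 3*(-39) + 6*(-175)) + (-85/32 - 1/32*(-139)) = (18 - 117 - 1050) + (-85/32 + 139/32) = -1149 + 27/16 = -18357/16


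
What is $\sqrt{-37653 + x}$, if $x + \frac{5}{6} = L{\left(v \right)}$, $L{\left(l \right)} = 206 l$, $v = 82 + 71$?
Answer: $\frac{i \sqrt{220890}}{6} \approx 78.332 i$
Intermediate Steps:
$v = 153$
$x = \frac{189103}{6}$ ($x = - \frac{5}{6} + 206 \cdot 153 = - \frac{5}{6} + 31518 = \frac{189103}{6} \approx 31517.0$)
$\sqrt{-37653 + x} = \sqrt{-37653 + \frac{189103}{6}} = \sqrt{- \frac{36815}{6}} = \frac{i \sqrt{220890}}{6}$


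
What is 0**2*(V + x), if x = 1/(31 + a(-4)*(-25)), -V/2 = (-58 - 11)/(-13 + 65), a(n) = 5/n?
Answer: 0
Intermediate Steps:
V = 69/26 (V = -2*(-58 - 11)/(-13 + 65) = -(-138)/52 = -2*(-69/52) = 69/26 ≈ 2.6538)
x = 4/249 (x = 1/(31 + (5/(-4))*(-25)) = 1/(31 + (5*(-1/4))*(-25)) = 1/(31 - 5/4*(-25)) = 1/(31 + 125/4) = 1/(249/4) = 4/249 ≈ 0.016064)
0**2*(V + x) = 0**2*(69/26 + 4/249) = 0*(17285/6474) = 0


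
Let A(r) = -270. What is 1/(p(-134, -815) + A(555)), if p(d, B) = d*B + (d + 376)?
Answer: 1/109182 ≈ 9.1590e-6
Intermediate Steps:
p(d, B) = 376 + d + B*d (p(d, B) = B*d + (376 + d) = 376 + d + B*d)
1/(p(-134, -815) + A(555)) = 1/((376 - 134 - 815*(-134)) - 270) = 1/((376 - 134 + 109210) - 270) = 1/(109452 - 270) = 1/109182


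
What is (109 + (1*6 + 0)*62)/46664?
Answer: 481/46664 ≈ 0.010308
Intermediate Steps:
(109 + (1*6 + 0)*62)/46664 = (109 + (6 + 0)*62)*(1/46664) = (109 + 6*62)*(1/46664) = (109 + 372)*(1/46664) = 481*(1/46664) = 481/46664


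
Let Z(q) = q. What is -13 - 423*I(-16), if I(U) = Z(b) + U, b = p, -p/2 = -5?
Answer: 2525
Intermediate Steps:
p = 10 (p = -2*(-5) = 10)
b = 10
I(U) = 10 + U
-13 - 423*I(-16) = -13 - 423*(10 - 16) = -13 - 423*(-6) = -13 + 2538 = 2525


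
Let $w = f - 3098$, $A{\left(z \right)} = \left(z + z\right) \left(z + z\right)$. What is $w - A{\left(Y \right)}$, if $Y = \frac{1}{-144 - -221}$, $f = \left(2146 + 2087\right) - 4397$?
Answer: $- \frac{19340402}{5929} \approx -3262.0$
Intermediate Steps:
$f = -164$ ($f = 4233 - 4397 = -164$)
$Y = \frac{1}{77}$ ($Y = \frac{1}{-144 + 221} = \frac{1}{77} \approx 0.012987$)
$A{\left(z \right)} = 4 z^{2}$ ($A{\left(z \right)} = 2 z 2 z = 4 z^{2}$)
$w = -3262$ ($w = -164 - 3098 = -3262$)
$w - A{\left(Y \right)} = -3262 - \frac{4}{5929} = - \frac{19340402}{5929}$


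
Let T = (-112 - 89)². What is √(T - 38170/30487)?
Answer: √37549835395979/30487 ≈ 201.00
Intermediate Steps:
T = 40401 (T = (-201)² = 40401)
√(T - 38170/30487) = √(40401 - 38170/30487) = √(1231667117/30487) = √37549835395979/30487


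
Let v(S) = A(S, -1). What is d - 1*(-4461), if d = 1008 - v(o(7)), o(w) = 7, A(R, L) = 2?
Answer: 5467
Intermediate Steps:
v(S) = 2
d = 1006 (d = 1008 - 1*2 = 1008 - 2 = 1006)
d - 1*(-4461) = 1006 - 1*(-4461) = 1006 + 4461 = 5467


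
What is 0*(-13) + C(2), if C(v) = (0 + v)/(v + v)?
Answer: ½ ≈ 0.50000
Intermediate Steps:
C(v) = ½ (C(v) = v/((2*v)) = v*(1/(2*v)) = ½)
0*(-13) + C(2) = 0*(-13) + ½ = 0 + ½ = ½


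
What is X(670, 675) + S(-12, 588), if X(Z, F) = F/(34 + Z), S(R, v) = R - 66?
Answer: -54237/704 ≈ -77.041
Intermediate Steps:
S(R, v) = -66 + R
X(670, 675) + S(-12, 588) = 675/(34 + 670) + (-66 - 12) = 675/704 - 78 = -54237/704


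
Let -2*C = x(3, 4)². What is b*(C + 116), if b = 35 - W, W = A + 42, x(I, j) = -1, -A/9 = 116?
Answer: 239547/2 ≈ 1.1977e+5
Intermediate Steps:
A = -1044 (A = -9*116 = -1044)
W = -1002 (W = -1044 + 42 = -1002)
b = 1037 (b = 35 - 1*(-1002) = 35 + 1002 = 1037)
C = -½ (C = -½*(-1)² = -½*1 = -½ ≈ -0.50000)
b*(C + 116) = 1037*(-½ + 116) = 1037*(231/2) = 239547/2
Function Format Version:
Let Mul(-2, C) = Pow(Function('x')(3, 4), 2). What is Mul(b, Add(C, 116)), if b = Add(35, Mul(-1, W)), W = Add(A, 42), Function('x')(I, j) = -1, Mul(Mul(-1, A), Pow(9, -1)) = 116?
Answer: Rational(239547, 2) ≈ 1.1977e+5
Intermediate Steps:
A = -1044 (A = Mul(-9, 116) = -1044)
W = -1002 (W = Add(-1044, 42) = -1002)
b = 1037 (b = Add(35, Mul(-1, -1002)) = Add(35, 1002) = 1037)
C = Rational(-1, 2) (C = Mul(Rational(-1, 2), Pow(-1, 2)) = Mul(Rational(-1, 2), 1) = Rational(-1, 2) ≈ -0.50000)
Mul(b, Add(C, 116)) = Mul(1037, Add(Rational(-1, 2), 116)) = Mul(1037, Rational(231, 2)) = Rational(239547, 2)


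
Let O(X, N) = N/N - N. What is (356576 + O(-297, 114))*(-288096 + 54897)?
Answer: -83126815137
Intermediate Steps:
O(X, N) = 1 - N
(356576 + O(-297, 114))*(-288096 + 54897) = (356576 + (1 - 1*114))*(-288096 + 54897) = (356576 + (1 - 114))*(-233199) = (356576 - 113)*(-233199) = 356463*(-233199) = -83126815137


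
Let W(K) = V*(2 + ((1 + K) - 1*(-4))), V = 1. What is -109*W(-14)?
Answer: 763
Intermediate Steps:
W(K) = 7 + K (W(K) = 1*(2 + ((1 + K) - 1*(-4))) = 1*(2 + ((1 + K) + 4)) = 1*(2 + (5 + K)) = 1*(7 + K) = 7 + K)
-109*W(-14) = -109*(7 - 14) = -109*(-7) = 763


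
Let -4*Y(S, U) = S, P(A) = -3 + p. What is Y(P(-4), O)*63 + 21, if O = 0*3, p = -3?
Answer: 231/2 ≈ 115.50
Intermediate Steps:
O = 0
P(A) = -6 (P(A) = -3 - 3 = -6)
Y(S, U) = -S/4
Y(P(-4), O)*63 + 21 = -1/4*(-6)*63 + 21 = (3/2)*63 + 21 = 189/2 + 21 = 231/2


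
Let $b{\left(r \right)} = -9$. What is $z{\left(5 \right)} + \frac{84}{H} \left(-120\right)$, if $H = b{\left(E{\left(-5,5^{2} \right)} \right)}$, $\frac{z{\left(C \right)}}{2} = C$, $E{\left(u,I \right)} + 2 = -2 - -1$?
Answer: $1130$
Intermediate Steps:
$E{\left(u,I \right)} = -3$ ($E{\left(u,I \right)} = -2 - 1 = -3$)
$z{\left(C \right)} = 2 C$
$H = -9$
$z{\left(5 \right)} + \frac{84}{H} \left(-120\right) = 2 \cdot 5 + \frac{84}{-9} \left(-120\right) = 10 + 84 \left(- \frac{1}{9}\right) \left(-120\right) = 10 - -1120 = 10 + 1120 = 1130$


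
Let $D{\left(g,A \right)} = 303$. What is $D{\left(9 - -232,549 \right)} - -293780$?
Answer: $294083$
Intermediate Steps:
$D{\left(9 - -232,549 \right)} - -293780 = 303 - -293780 = 303 + 293780 = 294083$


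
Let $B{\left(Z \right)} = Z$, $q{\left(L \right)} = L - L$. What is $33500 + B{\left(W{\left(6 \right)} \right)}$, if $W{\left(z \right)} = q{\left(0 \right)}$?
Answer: $33500$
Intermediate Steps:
$q{\left(L \right)} = 0$
$W{\left(z \right)} = 0$
$33500 + B{\left(W{\left(6 \right)} \right)} = 33500 + 0 = 33500$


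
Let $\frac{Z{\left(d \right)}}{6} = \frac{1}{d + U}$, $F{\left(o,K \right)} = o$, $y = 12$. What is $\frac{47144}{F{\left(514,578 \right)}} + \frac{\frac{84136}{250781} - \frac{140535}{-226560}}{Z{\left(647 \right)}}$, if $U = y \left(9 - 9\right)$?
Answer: $\frac{1137704992526675}{5840781777408} \approx 194.79$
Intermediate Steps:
$U = 0$ ($U = 12 \left(9 - 9\right) = 12 \cdot 0 = 0$)
$Z{\left(d \right)} = \frac{6}{d}$ ($Z{\left(d \right)} = \frac{6}{d + 0} = \frac{6}{d}$)
$\frac{47144}{F{\left(514,578 \right)}} + \frac{\frac{84136}{250781} - \frac{140535}{-226560}}{Z{\left(647 \right)}} = \frac{47144}{514} + \frac{\frac{84136}{250781} - \frac{140535}{-226560}}{6 \cdot \frac{1}{647}} = 47144 \cdot \frac{1}{514} + \frac{84136 \cdot \frac{1}{250781} - - \frac{9369}{15104}}{6 \cdot \frac{1}{647}} = \frac{23572}{257} + \frac{\frac{84136}{250781} + \frac{9369}{15104}}{\frac{6}{647}} = \frac{23572}{257} + \frac{3620357333}{3787796224} \cdot \frac{647}{6} = \frac{23572}{257} + \frac{2342371194451}{22726777344} = \frac{1137704992526675}{5840781777408}$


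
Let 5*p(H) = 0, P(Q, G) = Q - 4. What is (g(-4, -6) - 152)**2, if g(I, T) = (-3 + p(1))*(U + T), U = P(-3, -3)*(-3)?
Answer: 38809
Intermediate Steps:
P(Q, G) = -4 + Q
p(H) = 0 (p(H) = (1/5)*0 = 0)
U = 21 (U = (-4 - 3)*(-3) = -7*(-3) = 21)
g(I, T) = -63 - 3*T (g(I, T) = (-3 + 0)*(21 + T) = -3*(21 + T) = -63 - 3*T)
(g(-4, -6) - 152)**2 = ((-63 - 3*(-6)) - 152)**2 = ((-63 + 18) - 152)**2 = (-45 - 152)**2 = (-197)**2 = 38809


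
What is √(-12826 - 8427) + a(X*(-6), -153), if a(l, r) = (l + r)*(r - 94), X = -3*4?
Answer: 20007 + I*√21253 ≈ 20007.0 + 145.78*I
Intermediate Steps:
X = -12
a(l, r) = (-94 + r)*(l + r) (a(l, r) = (l + r)*(-94 + r) = (-94 + r)*(l + r))
√(-12826 - 8427) + a(X*(-6), -153) = √(-12826 - 8427) + ((-153)² - (-1128)*(-6) - 94*(-153) - 12*(-6)*(-153)) = √(-21253) + (23409 - 94*72 + 14382 + 72*(-153)) = I*√21253 + (23409 - 6768 + 14382 - 11016) = I*√21253 + 20007 = 20007 + I*√21253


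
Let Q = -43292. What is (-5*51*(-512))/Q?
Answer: -32640/10823 ≈ -3.0158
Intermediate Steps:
(-5*51*(-512))/Q = (-5*51*(-512))/(-43292) = -255*(-512)*(-1/43292) = 130560*(-1/43292) = -32640/10823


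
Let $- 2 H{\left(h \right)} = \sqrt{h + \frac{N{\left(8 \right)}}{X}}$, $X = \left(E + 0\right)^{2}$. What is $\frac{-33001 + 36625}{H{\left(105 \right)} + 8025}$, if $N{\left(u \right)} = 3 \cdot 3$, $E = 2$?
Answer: $\frac{155107200}{343469857} + \frac{4832 \sqrt{429}}{343469857} \approx 0.45188$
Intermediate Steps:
$N{\left(u \right)} = 9$
$X = 4$ ($X = \left(2 + 0\right)^{2} = 2^{2} = 4$)
$H{\left(h \right)} = - \frac{\sqrt{\frac{9}{4} + h}}{2}$ ($H{\left(h \right)} = - \frac{\sqrt{h + \frac{9}{4}}}{2} = - \frac{\sqrt{\frac{9}{4} + h}}{2}$)
$\frac{-33001 + 36625}{H{\left(105 \right)} + 8025} = \frac{-33001 + 36625}{- \frac{\sqrt{9 + 4 \cdot 105}}{4} + 8025} = \frac{3624}{- \frac{\sqrt{9 + 420}}{4} + 8025} = \frac{3624}{- \frac{\sqrt{429}}{4} + 8025} = \frac{3624}{8025 - \frac{\sqrt{429}}{4}}$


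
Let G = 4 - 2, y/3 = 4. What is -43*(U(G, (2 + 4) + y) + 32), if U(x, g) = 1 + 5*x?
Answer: -1849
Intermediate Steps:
y = 12 (y = 3*4 = 12)
G = 2
-43*(U(G, (2 + 4) + y) + 32) = -43*((1 + 5*2) + 32) = -43*((1 + 10) + 32) = -43*(11 + 32) = -43*43 = -1849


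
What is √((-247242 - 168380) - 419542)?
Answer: 6*I*√23199 ≈ 913.87*I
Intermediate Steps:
√((-247242 - 168380) - 419542) = √(-415622 - 419542) = √(-835164) = 6*I*√23199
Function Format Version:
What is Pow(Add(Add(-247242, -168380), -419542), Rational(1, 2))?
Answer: Mul(6, I, Pow(23199, Rational(1, 2))) ≈ Mul(913.87, I)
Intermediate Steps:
Pow(Add(Add(-247242, -168380), -419542), Rational(1, 2)) = Pow(Add(-415622, -419542), Rational(1, 2)) = Pow(-835164, Rational(1, 2)) = Mul(6, I, Pow(23199, Rational(1, 2)))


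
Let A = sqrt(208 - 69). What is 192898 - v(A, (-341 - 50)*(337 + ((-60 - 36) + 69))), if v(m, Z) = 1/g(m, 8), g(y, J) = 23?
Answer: 4436653/23 ≈ 1.9290e+5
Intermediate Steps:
A = sqrt(139) ≈ 11.790
v(m, Z) = 1/23
192898 - v(A, (-341 - 50)*(337 + ((-60 - 36) + 69))) = 192898 - 1*1/23 = 192898 - 1/23 = 4436653/23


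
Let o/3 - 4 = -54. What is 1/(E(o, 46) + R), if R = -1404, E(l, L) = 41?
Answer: -1/1363 ≈ -0.00073368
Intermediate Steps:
o = -150 (o = 12 + 3*(-54) = 12 - 162 = -150)
1/(E(o, 46) + R) = 1/(41 - 1404) = 1/(-1363) = -1/1363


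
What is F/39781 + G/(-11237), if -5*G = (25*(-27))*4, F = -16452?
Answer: -206352864/447019097 ≈ -0.46162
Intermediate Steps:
G = 540 (G = -25*(-27)*4/5 = -(-135)*4 = -⅕*(-2700) = 540)
F/39781 + G/(-11237) = -16452/39781 + 540/(-11237) = -16452*1/39781 + 540*(-1/11237) = -16452/39781 - 540/11237 = -206352864/447019097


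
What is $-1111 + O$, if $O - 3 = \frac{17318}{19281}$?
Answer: $- \frac{21346030}{19281} \approx -1107.1$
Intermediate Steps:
$O = \frac{75161}{19281}$ ($O = 3 + \frac{17318}{19281} = \frac{75161}{19281} \approx 3.8982$)
$-1111 + O = -1111 + \frac{75161}{19281} = - \frac{21346030}{19281}$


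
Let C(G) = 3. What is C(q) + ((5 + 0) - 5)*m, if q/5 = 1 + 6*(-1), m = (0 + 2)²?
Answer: 3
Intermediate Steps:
m = 4 (m = 2² = 4)
q = -25 (q = 5*(1 + 6*(-1)) = 5*(1 - 6) = 5*(-5) = -25)
C(q) + ((5 + 0) - 5)*m = 3 + ((5 + 0) - 5)*4 = 3 + (5 - 5)*4 = 3 + 0*4 = 3 + 0 = 3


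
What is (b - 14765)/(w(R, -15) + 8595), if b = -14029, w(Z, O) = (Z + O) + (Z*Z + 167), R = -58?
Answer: -28794/12053 ≈ -2.3890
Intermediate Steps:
w(Z, O) = 167 + O + Z + Z² (w(Z, O) = (O + Z) + (Z² + 167) = (O + Z) + (167 + Z²) = 167 + O + Z + Z²)
(b - 14765)/(w(R, -15) + 8595) = (-14029 - 14765)/((167 - 15 - 58 + (-58)²) + 8595) = -28794/((167 - 15 - 58 + 3364) + 8595) = -28794/(3458 + 8595) = -28794/12053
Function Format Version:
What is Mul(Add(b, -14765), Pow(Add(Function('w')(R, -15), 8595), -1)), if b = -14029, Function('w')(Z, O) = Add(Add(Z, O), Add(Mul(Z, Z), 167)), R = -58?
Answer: Rational(-28794, 12053) ≈ -2.3890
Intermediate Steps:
Function('w')(Z, O) = Add(167, O, Z, Pow(Z, 2)) (Function('w')(Z, O) = Add(Add(O, Z), Add(Pow(Z, 2), 167)) = Add(Add(O, Z), Add(167, Pow(Z, 2))) = Add(167, O, Z, Pow(Z, 2)))
Mul(Add(b, -14765), Pow(Add(Function('w')(R, -15), 8595), -1)) = Mul(Add(-14029, -14765), Pow(Add(Add(167, -15, -58, Pow(-58, 2)), 8595), -1)) = Mul(-28794, Pow(Add(Add(167, -15, -58, 3364), 8595), -1)) = Mul(-28794, Pow(Add(3458, 8595), -1)) = Mul(-28794, Pow(12053, -1)) = Mul(-28794, Rational(1, 12053)) = Rational(-28794, 12053)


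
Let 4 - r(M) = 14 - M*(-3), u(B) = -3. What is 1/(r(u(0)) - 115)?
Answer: -1/116 ≈ -0.0086207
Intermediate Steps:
r(M) = -10 - 3*M (r(M) = 4 - (14 - M*(-3)) = 4 - (14 - (-3)*M) = 4 - (14 + 3*M) = 4 + (-14 - 3*M) = -10 - 3*M)
1/(r(u(0)) - 115) = 1/((-10 - 3*(-3)) - 115) = 1/((-10 + 9) - 115) = 1/(-1 - 115) = 1/(-116) = -1/116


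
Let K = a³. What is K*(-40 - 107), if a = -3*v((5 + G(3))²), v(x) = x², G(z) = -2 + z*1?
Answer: 8639649091584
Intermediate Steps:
G(z) = -2 + z
a = -3888 (a = -3*(5 + (-2 + 3))⁴ = -3*(5 + 1)⁴ = -3*(6²)² = -3*36² = -3*1296 = -3888)
K = -58773123072 (K = (-3888)³ = -58773123072)
K*(-40 - 107) = -58773123072*(-40 - 107) = -58773123072*(-147) = 8639649091584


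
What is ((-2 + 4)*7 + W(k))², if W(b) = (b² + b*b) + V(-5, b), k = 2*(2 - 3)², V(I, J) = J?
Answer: 576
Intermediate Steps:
k = 2 (k = 2*(-1)² = 2*1 = 2)
W(b) = b + 2*b² (W(b) = (b² + b*b) + b = (b² + b²) + b = 2*b² + b = b + 2*b²)
((-2 + 4)*7 + W(k))² = ((-2 + 4)*7 + 2*(1 + 2*2))² = (2*7 + 2*(1 + 4))² = (14 + 2*5)² = (14 + 10)² = 24² = 576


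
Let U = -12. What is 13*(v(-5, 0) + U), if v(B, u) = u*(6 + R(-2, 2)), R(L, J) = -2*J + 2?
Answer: -156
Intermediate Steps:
R(L, J) = 2 - 2*J
v(B, u) = 4*u (v(B, u) = u*(6 + (2 - 2*2)) = u*(6 + (2 - 4)) = u*(6 - 2) = u*4 = 4*u)
13*(v(-5, 0) + U) = 13*(4*0 - 12) = 13*(0 - 12) = 13*(-12) = -156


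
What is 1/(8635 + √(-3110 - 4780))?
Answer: 1727/14914223 - I*√7890/74571115 ≈ 0.0001158 - 1.1912e-6*I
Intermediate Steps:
1/(8635 + √(-3110 - 4780)) = 1/(8635 + √(-7890)) = 1/(8635 + I*√7890)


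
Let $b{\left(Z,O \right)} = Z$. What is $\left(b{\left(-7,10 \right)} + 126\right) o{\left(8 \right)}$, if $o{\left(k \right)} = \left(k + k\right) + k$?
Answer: $2856$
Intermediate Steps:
$o{\left(k \right)} = 3 k$ ($o{\left(k \right)} = 2 k + k = 3 k$)
$\left(b{\left(-7,10 \right)} + 126\right) o{\left(8 \right)} = \left(-7 + 126\right) 3 \cdot 8 = 119 \cdot 24 = 2856$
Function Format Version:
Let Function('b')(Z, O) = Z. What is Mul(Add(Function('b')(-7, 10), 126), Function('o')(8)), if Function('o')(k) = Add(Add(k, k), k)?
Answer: 2856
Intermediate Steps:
Function('o')(k) = Mul(3, k) (Function('o')(k) = Add(Mul(2, k), k) = Mul(3, k))
Mul(Add(Function('b')(-7, 10), 126), Function('o')(8)) = Mul(Add(-7, 126), Mul(3, 8)) = Mul(119, 24) = 2856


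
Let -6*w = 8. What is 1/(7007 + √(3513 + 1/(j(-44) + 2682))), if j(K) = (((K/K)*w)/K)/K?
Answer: 27287100841/191187035045516 - 3*√5919516605181397/191187035045516 ≈ 0.00014152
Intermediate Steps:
w = -4/3 (w = -⅙*8 = -4/3 ≈ -1.3333)
j(K) = -4/(3*K²) (j(K) = (((K/K)*(-4/3))/K)/K = ((1*(-4/3))/K)/K = (-4/(3*K))/K = -4/(3*K²))
1/(7007 + √(3513 + 1/(j(-44) + 2682))) = 1/(7007 + √(3513 + 1/(-4/3/(-44)² + 2682))) = 1/(7007 + √(3513 + 1/(-4/3*1/1936 + 2682))) = 1/(7007 + √(3513 + 1/(-1/1452 + 2682))) = 1/(7007 + √(3513 + 1/(3894263/1452))) = 1/(7007 + √(3513 + 1452/3894263)) = 1/(7007 + √(13680547371/3894263)) = 1/(7007 + 3*√5919516605181397/3894263)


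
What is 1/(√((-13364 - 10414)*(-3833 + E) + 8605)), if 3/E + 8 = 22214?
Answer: √1248513660283090/337344950090 ≈ 0.00010474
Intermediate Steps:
E = 1/7402 (E = 3/(-8 + 22214) = 3/22206 = 3*(1/22206) = 1/7402 ≈ 0.00013510)
1/(√((-13364 - 10414)*(-3833 + E) + 8605)) = 1/(√((-13364 - 10414)*(-3833 + 1/7402) + 8605)) = 1/(√(-23778*(-28371865/7402) + 8605)) = 1/(√(337313102985/3701 + 8605)) = 1/(√(337344950090/3701)) = 1/(√1248513660283090/3701) = √1248513660283090/337344950090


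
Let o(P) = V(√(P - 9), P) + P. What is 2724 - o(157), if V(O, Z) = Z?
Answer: 2410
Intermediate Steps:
o(P) = 2*P (o(P) = P + P = 2*P)
2724 - o(157) = 2724 - 2*157 = 2724 - 1*314 = 2724 - 314 = 2410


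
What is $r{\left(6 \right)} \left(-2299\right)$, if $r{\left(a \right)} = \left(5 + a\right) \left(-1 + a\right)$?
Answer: $-126445$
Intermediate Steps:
$r{\left(a \right)} = \left(-1 + a\right) \left(5 + a\right)$
$r{\left(6 \right)} \left(-2299\right) = \left(-5 + 6^{2} + 4 \cdot 6\right) \left(-2299\right) = \left(-5 + 36 + 24\right) \left(-2299\right) = 55 \left(-2299\right) = -126445$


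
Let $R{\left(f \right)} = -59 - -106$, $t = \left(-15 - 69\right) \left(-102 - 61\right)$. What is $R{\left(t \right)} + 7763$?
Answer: $7810$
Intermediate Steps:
$t = 13692$ ($t = \left(-84\right) \left(-163\right) = 13692$)
$R{\left(f \right)} = 47$ ($R{\left(f \right)} = -59 + 106 = 47$)
$R{\left(t \right)} + 7763 = 47 + 7763 = 7810$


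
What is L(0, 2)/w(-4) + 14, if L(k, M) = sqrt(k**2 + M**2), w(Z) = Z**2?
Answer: 113/8 ≈ 14.125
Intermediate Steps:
L(k, M) = sqrt(M**2 + k**2)
L(0, 2)/w(-4) + 14 = sqrt(2**2 + 0**2)/((-4)**2) + 14 = sqrt(4 + 0)/16 + 14 = sqrt(4)/16 + 14 = (1/16)*2 + 14 = 1/8 + 14 = 113/8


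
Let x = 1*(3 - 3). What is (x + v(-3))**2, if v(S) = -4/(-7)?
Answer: 16/49 ≈ 0.32653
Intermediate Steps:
v(S) = 4/7 (v(S) = -4*(-1/7) = 4/7)
x = 0 (x = 1*0 = 0)
(x + v(-3))**2 = (0 + 4/7)**2 = (4/7)**2 = 16/49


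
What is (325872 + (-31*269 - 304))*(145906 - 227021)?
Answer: -25732030335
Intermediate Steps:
(325872 + (-31*269 - 304))*(145906 - 227021) = (325872 + (-8339 - 304))*(-81115) = (325872 - 8643)*(-81115) = 317229*(-81115) = -25732030335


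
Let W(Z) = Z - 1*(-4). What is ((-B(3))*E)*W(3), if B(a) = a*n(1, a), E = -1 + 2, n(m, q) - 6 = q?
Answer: -189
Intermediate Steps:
n(m, q) = 6 + q
E = 1
W(Z) = 4 + Z (W(Z) = Z + 4 = 4 + Z)
B(a) = a*(6 + a)
((-B(3))*E)*W(3) = (-3*(6 + 3)*1)*(4 + 3) = (-3*9*1)*7 = (-1*27*1)*7 = -27*1*7 = -27*7 = -189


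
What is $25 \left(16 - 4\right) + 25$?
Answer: $325$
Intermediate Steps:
$25 \left(16 - 4\right) + 25 = 25 \cdot 12 + 25 = 300 + 25 = 325$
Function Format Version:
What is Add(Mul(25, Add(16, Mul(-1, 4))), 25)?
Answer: 325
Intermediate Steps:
Add(Mul(25, Add(16, Mul(-1, 4))), 25) = Add(Mul(25, Add(16, -4)), 25) = Add(Mul(25, 12), 25) = Add(300, 25) = 325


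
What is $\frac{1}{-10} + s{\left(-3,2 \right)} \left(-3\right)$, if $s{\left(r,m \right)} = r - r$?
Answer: $- \frac{1}{10} \approx -0.1$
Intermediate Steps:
$s{\left(r,m \right)} = 0$
$\frac{1}{-10} + s{\left(-3,2 \right)} \left(-3\right) = \frac{1}{-10} + 0 \left(-3\right) = - \frac{1}{10} + 0 = - \frac{1}{10}$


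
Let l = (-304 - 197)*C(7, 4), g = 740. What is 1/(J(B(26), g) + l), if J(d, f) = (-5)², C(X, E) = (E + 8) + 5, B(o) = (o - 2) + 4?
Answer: -1/8492 ≈ -0.00011776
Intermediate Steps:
B(o) = 2 + o (B(o) = (-2 + o) + 4 = 2 + o)
C(X, E) = 13 + E (C(X, E) = (8 + E) + 5 = 13 + E)
l = -8517 (l = (-304 - 197)*(13 + 4) = -501*17 = -8517)
J(d, f) = 25
1/(J(B(26), g) + l) = 1/(25 - 8517) = 1/(-8492) = -1/8492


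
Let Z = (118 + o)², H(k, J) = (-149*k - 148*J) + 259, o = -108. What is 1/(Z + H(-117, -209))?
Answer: 1/48724 ≈ 2.0524e-5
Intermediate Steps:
H(k, J) = 259 - 149*k - 148*J
Z = 100 (Z = (118 - 108)² = 10² = 100)
1/(Z + H(-117, -209)) = 1/(100 + (259 - 149*(-117) - 148*(-209))) = 1/(100 + (259 + 17433 + 30932)) = 1/(100 + 48624) = 1/48724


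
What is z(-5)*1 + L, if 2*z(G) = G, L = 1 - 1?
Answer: -5/2 ≈ -2.5000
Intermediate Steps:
L = 0
z(G) = G/2
z(-5)*1 + L = ((½)*(-5))*1 + 0 = -5/2*1 + 0 = -5/2 + 0 = -5/2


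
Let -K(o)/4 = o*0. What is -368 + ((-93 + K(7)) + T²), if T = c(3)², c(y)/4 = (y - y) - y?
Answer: 20275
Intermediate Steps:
K(o) = 0 (K(o) = -4*o*0 = -4*0 = 0)
c(y) = -4*y (c(y) = 4*((y - y) - y) = 4*(0 - y) = 4*(-y) = -4*y)
T = 144 (T = (-4*3)² = (-12)² = 144)
-368 + ((-93 + K(7)) + T²) = -368 + ((-93 + 0) + 144²) = -368 + (-93 + 20736) = -368 + 20643 = 20275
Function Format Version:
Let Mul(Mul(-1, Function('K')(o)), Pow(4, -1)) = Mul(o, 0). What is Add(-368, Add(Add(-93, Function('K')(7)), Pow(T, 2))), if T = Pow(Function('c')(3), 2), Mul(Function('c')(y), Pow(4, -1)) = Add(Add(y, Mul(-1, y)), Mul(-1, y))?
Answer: 20275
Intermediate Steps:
Function('K')(o) = 0 (Function('K')(o) = Mul(-4, Mul(o, 0)) = Mul(-4, 0) = 0)
Function('c')(y) = Mul(-4, y) (Function('c')(y) = Mul(4, Add(Add(y, Mul(-1, y)), Mul(-1, y))) = Mul(4, Add(0, Mul(-1, y))) = Mul(4, Mul(-1, y)) = Mul(-4, y))
T = 144 (T = Pow(Mul(-4, 3), 2) = Pow(-12, 2) = 144)
Add(-368, Add(Add(-93, Function('K')(7)), Pow(T, 2))) = Add(-368, Add(Add(-93, 0), Pow(144, 2))) = Add(-368, Add(-93, 20736)) = Add(-368, 20643) = 20275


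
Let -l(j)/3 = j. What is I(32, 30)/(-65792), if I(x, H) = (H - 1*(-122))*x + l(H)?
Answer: -2387/32896 ≈ -0.072562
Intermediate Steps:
l(j) = -3*j
I(x, H) = -3*H + x*(122 + H) (I(x, H) = (H - 1*(-122))*x - 3*H = (H + 122)*x - 3*H = (122 + H)*x - 3*H = x*(122 + H) - 3*H = -3*H + x*(122 + H))
I(32, 30)/(-65792) = (-3*30 + 122*32 + 30*32)/(-65792) = (-90 + 3904 + 960)*(-1/65792) = 4774*(-1/65792) = -2387/32896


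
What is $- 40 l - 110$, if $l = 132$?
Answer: $-5390$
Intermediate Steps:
$- 40 l - 110 = \left(-40\right) 132 - 110 = -5280 - 110 = -5390$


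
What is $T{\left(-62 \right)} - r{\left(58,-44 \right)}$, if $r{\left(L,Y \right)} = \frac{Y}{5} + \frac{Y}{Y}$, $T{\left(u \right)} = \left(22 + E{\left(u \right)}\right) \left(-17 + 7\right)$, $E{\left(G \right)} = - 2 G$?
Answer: $- \frac{7261}{5} \approx -1452.2$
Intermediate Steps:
$T{\left(u \right)} = -220 + 20 u$ ($T{\left(u \right)} = \left(22 - 2 u\right) \left(-17 + 7\right) = \left(22 - 2 u\right) \left(-10\right) = -220 + 20 u$)
$r{\left(L,Y \right)} = 1 + \frac{Y}{5}$ ($r{\left(L,Y \right)} = Y \frac{1}{5} + 1 = \frac{Y}{5} + 1 = 1 + \frac{Y}{5}$)
$T{\left(-62 \right)} - r{\left(58,-44 \right)} = \left(-220 + 20 \left(-62\right)\right) - \left(1 + \frac{1}{5} \left(-44\right)\right) = \left(-220 - 1240\right) - \left(1 - \frac{44}{5}\right) = -1460 - - \frac{39}{5} = -1460 + \frac{39}{5} = - \frac{7261}{5}$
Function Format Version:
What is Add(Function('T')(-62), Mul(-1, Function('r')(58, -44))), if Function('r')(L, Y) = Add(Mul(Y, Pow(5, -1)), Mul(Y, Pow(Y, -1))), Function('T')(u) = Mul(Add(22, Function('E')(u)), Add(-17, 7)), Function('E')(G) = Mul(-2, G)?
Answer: Rational(-7261, 5) ≈ -1452.2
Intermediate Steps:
Function('T')(u) = Add(-220, Mul(20, u)) (Function('T')(u) = Mul(Add(22, Mul(-2, u)), Add(-17, 7)) = Mul(Add(22, Mul(-2, u)), -10) = Add(-220, Mul(20, u)))
Function('r')(L, Y) = Add(1, Mul(Rational(1, 5), Y)) (Function('r')(L, Y) = Add(Mul(Y, Rational(1, 5)), 1) = Add(Mul(Rational(1, 5), Y), 1) = Add(1, Mul(Rational(1, 5), Y)))
Add(Function('T')(-62), Mul(-1, Function('r')(58, -44))) = Add(Add(-220, Mul(20, -62)), Mul(-1, Add(1, Mul(Rational(1, 5), -44)))) = Add(Add(-220, -1240), Mul(-1, Add(1, Rational(-44, 5)))) = Add(-1460, Mul(-1, Rational(-39, 5))) = Add(-1460, Rational(39, 5)) = Rational(-7261, 5)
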